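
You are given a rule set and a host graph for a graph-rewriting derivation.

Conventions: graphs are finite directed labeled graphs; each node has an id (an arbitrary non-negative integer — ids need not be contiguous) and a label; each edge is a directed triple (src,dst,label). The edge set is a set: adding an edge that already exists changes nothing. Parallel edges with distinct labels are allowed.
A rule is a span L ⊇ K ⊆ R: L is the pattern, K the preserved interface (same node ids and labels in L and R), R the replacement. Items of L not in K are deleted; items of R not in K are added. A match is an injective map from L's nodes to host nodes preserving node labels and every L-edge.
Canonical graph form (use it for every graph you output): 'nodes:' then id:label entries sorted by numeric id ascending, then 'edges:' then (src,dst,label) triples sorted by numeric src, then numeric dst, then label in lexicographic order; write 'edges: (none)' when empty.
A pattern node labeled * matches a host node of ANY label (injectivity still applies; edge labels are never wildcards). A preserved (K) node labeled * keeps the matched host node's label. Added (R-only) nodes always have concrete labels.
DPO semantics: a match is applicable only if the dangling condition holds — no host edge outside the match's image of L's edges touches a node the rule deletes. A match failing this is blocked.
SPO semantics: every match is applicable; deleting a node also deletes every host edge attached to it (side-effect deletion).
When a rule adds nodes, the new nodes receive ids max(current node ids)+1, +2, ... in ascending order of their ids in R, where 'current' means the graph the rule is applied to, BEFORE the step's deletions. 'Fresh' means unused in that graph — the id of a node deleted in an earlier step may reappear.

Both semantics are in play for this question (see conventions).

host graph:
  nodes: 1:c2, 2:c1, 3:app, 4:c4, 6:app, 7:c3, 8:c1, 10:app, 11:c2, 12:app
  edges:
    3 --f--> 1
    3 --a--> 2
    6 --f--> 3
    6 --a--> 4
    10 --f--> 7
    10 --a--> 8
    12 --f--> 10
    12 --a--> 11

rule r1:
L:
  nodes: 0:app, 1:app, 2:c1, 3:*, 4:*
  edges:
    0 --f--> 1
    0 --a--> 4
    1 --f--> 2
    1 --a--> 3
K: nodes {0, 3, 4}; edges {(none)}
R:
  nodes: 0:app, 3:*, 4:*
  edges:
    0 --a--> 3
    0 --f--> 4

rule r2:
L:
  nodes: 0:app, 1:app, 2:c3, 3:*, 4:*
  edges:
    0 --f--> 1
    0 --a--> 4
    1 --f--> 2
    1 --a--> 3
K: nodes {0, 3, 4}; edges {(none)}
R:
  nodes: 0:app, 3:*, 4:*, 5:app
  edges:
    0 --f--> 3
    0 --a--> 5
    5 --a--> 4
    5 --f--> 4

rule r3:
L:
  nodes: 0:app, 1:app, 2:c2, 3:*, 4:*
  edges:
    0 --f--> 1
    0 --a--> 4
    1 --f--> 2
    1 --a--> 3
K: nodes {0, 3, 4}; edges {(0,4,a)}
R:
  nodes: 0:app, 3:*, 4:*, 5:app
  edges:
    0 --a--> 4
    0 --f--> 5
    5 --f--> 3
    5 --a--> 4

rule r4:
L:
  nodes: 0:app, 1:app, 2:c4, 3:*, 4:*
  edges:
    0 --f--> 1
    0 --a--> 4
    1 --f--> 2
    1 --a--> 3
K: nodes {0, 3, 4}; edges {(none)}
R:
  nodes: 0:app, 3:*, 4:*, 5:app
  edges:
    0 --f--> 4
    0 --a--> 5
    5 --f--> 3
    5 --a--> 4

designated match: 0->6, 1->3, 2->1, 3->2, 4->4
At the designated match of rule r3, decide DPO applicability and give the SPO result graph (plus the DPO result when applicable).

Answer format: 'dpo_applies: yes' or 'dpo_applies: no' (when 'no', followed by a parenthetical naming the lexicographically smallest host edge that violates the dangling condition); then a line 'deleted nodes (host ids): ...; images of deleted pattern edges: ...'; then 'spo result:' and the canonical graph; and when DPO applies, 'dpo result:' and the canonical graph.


dpo_applies: yes
deleted nodes (host ids): 1, 3; images of deleted pattern edges: (3,1,f); (3,2,a); (6,3,f)
spo result:
nodes: 2:c1, 4:c4, 6:app, 7:c3, 8:c1, 10:app, 11:c2, 12:app, 13:app
edges: (6,4,a); (6,13,f); (10,7,f); (10,8,a); (12,10,f); (12,11,a); (13,2,f); (13,4,a)
dpo result:
nodes: 2:c1, 4:c4, 6:app, 7:c3, 8:c1, 10:app, 11:c2, 12:app, 13:app
edges: (6,4,a); (6,13,f); (10,7,f); (10,8,a); (12,10,f); (12,11,a); (13,2,f); (13,4,a)


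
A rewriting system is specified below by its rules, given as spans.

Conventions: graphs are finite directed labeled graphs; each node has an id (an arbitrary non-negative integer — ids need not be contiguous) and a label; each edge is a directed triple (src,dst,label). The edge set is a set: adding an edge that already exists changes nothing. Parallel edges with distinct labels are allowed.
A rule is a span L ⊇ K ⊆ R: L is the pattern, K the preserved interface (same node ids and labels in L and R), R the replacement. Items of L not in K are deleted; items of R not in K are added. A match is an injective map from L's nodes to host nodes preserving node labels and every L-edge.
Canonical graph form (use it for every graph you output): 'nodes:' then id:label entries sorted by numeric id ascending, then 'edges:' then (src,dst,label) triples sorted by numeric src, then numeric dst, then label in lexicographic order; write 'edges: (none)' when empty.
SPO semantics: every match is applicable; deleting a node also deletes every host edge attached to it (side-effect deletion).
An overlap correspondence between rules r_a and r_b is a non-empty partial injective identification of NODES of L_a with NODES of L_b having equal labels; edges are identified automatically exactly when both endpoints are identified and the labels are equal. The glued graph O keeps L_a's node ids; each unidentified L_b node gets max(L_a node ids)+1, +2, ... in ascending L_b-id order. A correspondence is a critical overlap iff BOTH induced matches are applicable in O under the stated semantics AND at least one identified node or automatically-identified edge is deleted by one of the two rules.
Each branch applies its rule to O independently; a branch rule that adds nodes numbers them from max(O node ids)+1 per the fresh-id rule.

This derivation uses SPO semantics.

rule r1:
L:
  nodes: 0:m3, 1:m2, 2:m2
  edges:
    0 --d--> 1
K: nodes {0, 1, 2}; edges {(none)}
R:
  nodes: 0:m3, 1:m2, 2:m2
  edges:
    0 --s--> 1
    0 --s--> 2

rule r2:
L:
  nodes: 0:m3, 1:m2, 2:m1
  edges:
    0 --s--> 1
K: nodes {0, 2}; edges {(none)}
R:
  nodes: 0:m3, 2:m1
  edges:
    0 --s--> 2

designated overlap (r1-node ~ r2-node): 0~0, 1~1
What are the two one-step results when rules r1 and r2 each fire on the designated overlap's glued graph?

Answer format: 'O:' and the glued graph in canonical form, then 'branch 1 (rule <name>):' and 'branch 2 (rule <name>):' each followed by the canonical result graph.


O:
nodes: 0:m3, 1:m2, 2:m2, 3:m1
edges: (0,1,d); (0,1,s)
branch 1 (rule r1):
nodes: 0:m3, 1:m2, 2:m2, 3:m1
edges: (0,1,s); (0,2,s)
branch 2 (rule r2):
nodes: 0:m3, 2:m2, 3:m1
edges: (0,3,s)


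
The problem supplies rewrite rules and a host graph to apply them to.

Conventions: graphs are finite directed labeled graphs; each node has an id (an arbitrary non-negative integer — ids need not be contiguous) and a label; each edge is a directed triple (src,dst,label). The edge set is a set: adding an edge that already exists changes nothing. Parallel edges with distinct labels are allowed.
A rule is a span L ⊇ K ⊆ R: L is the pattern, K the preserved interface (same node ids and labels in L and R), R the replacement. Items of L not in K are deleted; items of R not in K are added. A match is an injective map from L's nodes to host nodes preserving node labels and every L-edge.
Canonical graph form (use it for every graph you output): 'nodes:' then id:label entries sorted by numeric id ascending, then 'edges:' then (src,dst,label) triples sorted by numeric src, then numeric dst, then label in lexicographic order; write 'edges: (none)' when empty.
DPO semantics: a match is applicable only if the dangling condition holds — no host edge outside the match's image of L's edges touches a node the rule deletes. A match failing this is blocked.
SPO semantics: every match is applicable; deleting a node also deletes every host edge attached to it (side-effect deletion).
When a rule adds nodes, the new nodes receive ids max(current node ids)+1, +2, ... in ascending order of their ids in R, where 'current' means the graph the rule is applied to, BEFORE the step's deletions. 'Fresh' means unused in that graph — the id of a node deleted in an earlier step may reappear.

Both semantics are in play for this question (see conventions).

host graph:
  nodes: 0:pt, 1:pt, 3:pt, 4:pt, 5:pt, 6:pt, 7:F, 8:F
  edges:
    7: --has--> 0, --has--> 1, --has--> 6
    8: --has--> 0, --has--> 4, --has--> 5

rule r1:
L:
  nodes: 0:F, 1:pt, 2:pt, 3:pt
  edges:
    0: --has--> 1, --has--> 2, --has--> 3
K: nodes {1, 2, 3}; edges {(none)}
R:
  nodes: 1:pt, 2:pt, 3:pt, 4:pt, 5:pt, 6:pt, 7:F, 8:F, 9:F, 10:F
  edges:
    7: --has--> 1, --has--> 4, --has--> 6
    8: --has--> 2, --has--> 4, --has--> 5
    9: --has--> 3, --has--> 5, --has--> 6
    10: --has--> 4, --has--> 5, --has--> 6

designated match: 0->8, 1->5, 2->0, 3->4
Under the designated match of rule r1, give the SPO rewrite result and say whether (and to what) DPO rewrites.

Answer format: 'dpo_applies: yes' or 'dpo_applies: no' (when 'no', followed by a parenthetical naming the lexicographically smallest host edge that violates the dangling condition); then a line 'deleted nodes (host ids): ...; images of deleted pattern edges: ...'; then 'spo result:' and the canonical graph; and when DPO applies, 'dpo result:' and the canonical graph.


dpo_applies: yes
deleted nodes (host ids): 8; images of deleted pattern edges: (8,0,has); (8,4,has); (8,5,has)
spo result:
nodes: 0:pt, 1:pt, 3:pt, 4:pt, 5:pt, 6:pt, 7:F, 9:pt, 10:pt, 11:pt, 12:F, 13:F, 14:F, 15:F
edges: (7,0,has); (7,1,has); (7,6,has); (12,5,has); (12,9,has); (12,11,has); (13,0,has); (13,9,has); (13,10,has); (14,4,has); (14,10,has); (14,11,has); (15,9,has); (15,10,has); (15,11,has)
dpo result:
nodes: 0:pt, 1:pt, 3:pt, 4:pt, 5:pt, 6:pt, 7:F, 9:pt, 10:pt, 11:pt, 12:F, 13:F, 14:F, 15:F
edges: (7,0,has); (7,1,has); (7,6,has); (12,5,has); (12,9,has); (12,11,has); (13,0,has); (13,9,has); (13,10,has); (14,4,has); (14,10,has); (14,11,has); (15,9,has); (15,10,has); (15,11,has)


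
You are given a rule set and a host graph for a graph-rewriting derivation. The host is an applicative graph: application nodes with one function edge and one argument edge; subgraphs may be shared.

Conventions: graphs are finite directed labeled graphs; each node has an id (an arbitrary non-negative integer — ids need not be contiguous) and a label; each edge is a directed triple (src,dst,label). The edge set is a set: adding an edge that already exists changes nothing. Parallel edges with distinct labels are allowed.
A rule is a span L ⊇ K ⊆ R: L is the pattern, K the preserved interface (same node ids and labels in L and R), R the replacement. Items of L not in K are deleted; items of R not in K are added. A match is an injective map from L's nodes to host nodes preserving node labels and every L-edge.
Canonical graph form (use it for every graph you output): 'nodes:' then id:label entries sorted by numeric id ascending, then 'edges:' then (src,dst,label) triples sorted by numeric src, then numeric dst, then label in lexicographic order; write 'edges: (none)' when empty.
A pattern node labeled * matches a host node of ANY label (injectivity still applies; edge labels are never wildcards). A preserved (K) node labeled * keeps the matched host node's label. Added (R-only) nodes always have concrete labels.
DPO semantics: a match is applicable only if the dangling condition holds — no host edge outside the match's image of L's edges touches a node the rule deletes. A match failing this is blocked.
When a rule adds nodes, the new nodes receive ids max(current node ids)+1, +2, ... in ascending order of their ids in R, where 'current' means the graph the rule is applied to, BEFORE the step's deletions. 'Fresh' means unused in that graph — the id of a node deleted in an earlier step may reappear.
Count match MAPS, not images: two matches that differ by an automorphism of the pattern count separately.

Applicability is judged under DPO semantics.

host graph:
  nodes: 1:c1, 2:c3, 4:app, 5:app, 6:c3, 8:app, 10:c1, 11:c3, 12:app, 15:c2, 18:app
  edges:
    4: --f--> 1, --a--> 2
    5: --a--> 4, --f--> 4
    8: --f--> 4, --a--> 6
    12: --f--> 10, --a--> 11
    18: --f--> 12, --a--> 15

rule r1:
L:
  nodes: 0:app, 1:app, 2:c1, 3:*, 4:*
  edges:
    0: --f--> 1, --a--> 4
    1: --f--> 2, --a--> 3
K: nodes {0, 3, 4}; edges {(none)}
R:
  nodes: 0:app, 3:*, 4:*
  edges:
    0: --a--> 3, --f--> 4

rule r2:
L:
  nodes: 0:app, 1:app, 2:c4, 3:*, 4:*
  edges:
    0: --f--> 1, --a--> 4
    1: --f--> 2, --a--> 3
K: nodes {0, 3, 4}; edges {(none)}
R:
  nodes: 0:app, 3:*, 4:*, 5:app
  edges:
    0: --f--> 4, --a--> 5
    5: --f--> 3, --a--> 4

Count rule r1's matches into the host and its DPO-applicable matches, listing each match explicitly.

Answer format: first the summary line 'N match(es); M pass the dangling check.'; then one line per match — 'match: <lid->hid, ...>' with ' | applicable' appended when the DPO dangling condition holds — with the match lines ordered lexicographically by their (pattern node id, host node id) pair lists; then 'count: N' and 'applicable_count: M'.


2 match(es); 1 pass the dangling check.
match: 0->8, 1->4, 2->1, 3->2, 4->6
match: 0->18, 1->12, 2->10, 3->11, 4->15 | applicable
count: 2
applicable_count: 1


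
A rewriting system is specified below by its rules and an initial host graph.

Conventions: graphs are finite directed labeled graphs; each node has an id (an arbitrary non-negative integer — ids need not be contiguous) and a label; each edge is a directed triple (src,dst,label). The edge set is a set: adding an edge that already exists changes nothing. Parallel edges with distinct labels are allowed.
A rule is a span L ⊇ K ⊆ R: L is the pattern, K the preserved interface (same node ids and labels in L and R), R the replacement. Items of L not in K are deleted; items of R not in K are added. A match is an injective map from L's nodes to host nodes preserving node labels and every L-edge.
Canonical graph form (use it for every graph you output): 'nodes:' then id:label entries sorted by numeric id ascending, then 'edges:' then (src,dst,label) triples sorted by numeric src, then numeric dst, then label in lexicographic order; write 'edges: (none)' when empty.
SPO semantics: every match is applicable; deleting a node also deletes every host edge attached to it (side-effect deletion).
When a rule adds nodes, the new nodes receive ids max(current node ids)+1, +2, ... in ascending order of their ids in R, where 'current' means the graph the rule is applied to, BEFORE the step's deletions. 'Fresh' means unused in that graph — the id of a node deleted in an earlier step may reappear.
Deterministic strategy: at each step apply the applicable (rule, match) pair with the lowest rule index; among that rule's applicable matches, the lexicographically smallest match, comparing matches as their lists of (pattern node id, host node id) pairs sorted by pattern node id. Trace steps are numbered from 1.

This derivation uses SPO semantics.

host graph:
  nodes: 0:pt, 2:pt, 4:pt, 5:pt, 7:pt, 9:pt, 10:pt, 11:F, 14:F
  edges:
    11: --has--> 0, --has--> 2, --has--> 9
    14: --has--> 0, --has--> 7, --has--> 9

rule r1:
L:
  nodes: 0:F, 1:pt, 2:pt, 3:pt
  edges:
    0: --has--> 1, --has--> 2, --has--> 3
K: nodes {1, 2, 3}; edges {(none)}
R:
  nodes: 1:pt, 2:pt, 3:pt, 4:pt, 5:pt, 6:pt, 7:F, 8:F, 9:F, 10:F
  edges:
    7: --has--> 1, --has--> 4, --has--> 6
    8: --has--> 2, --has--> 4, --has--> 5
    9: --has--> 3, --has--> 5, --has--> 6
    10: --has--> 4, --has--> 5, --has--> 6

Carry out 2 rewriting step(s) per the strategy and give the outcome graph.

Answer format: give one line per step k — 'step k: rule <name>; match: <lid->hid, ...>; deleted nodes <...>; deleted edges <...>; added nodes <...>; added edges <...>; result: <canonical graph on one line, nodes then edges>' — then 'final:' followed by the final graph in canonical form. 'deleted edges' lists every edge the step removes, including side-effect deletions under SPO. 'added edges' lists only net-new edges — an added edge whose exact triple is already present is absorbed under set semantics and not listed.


step 1: rule r1; match: 0->11, 1->0, 2->2, 3->9; deleted nodes 11; deleted edges (11,0,has); (11,2,has); (11,9,has); added nodes 15, 16, 17, 18, 19, 20, 21; added edges (18,0,has); (18,15,has); (18,17,has); (19,2,has); (19,15,has); (19,16,has); (20,9,has); (20,16,has); (20,17,has); (21,15,has); (21,16,has); (21,17,has); result: nodes: 0:pt, 2:pt, 4:pt, 5:pt, 7:pt, 9:pt, 10:pt, 14:F, 15:pt, 16:pt, 17:pt, 18:F, 19:F, 20:F, 21:F edges: (14,0,has); (14,7,has); (14,9,has); (18,0,has); (18,15,has); (18,17,has); (19,2,has); (19,15,has); (19,16,has); (20,9,has); (20,16,has); (20,17,has); (21,15,has); (21,16,has); (21,17,has)
step 2: rule r1; match: 0->14, 1->0, 2->7, 3->9; deleted nodes 14; deleted edges (14,0,has); (14,7,has); (14,9,has); added nodes 22, 23, 24, 25, 26, 27, 28; added edges (25,0,has); (25,22,has); (25,24,has); (26,7,has); (26,22,has); (26,23,has); (27,9,has); (27,23,has); (27,24,has); (28,22,has); (28,23,has); (28,24,has); result: nodes: 0:pt, 2:pt, 4:pt, 5:pt, 7:pt, 9:pt, 10:pt, 15:pt, 16:pt, 17:pt, 18:F, 19:F, 20:F, 21:F, 22:pt, 23:pt, 24:pt, 25:F, 26:F, 27:F, 28:F edges: (18,0,has); (18,15,has); (18,17,has); (19,2,has); (19,15,has); (19,16,has); (20,9,has); (20,16,has); (20,17,has); (21,15,has); (21,16,has); (21,17,has); (25,0,has); (25,22,has); (25,24,has); (26,7,has); (26,22,has); (26,23,has); (27,9,has); (27,23,has); (27,24,has); (28,22,has); (28,23,has); (28,24,has)
final:
nodes: 0:pt, 2:pt, 4:pt, 5:pt, 7:pt, 9:pt, 10:pt, 15:pt, 16:pt, 17:pt, 18:F, 19:F, 20:F, 21:F, 22:pt, 23:pt, 24:pt, 25:F, 26:F, 27:F, 28:F
edges: (18,0,has); (18,15,has); (18,17,has); (19,2,has); (19,15,has); (19,16,has); (20,9,has); (20,16,has); (20,17,has); (21,15,has); (21,16,has); (21,17,has); (25,0,has); (25,22,has); (25,24,has); (26,7,has); (26,22,has); (26,23,has); (27,9,has); (27,23,has); (27,24,has); (28,22,has); (28,23,has); (28,24,has)


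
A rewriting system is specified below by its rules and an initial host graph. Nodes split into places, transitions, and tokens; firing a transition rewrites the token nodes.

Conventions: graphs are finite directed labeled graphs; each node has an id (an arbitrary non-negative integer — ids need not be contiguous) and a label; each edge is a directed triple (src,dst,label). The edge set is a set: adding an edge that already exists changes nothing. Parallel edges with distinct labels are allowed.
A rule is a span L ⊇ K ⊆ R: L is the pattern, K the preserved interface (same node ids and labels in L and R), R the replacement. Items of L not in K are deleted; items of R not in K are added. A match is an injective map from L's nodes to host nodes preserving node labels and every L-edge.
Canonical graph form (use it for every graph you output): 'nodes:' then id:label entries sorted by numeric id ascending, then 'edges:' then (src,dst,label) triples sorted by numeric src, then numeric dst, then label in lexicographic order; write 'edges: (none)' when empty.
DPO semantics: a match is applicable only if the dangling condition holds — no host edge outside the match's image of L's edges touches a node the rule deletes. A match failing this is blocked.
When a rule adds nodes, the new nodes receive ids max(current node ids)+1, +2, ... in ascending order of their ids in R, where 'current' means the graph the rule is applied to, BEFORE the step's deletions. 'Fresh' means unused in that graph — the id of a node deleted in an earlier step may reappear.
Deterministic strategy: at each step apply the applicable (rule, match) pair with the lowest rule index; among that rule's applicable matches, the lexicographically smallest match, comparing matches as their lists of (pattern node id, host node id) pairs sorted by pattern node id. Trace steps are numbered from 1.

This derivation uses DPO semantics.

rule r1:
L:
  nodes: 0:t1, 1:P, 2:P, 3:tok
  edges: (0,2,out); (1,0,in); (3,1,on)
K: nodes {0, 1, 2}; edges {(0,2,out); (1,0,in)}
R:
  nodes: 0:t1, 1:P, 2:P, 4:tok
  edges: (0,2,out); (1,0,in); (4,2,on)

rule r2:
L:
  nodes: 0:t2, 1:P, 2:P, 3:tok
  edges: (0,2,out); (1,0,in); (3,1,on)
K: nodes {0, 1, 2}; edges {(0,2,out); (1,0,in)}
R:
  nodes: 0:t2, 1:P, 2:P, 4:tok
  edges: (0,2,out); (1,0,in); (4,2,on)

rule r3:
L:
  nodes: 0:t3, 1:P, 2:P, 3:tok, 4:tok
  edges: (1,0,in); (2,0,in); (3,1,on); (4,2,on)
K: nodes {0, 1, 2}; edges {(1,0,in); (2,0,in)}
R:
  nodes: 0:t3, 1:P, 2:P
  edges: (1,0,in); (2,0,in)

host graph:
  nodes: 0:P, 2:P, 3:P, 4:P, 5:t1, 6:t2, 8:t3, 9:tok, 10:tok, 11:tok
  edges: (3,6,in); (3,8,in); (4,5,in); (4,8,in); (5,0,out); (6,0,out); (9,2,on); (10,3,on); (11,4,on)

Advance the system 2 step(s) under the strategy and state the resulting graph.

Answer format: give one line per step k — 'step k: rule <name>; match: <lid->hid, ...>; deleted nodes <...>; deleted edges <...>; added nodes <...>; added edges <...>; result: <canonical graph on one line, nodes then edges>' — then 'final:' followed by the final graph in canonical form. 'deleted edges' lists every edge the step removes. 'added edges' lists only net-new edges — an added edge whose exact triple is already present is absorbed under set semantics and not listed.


step 1: rule r1; match: 0->5, 1->4, 2->0, 3->11; deleted nodes 11; deleted edges (11,4,on); added nodes 12; added edges (12,0,on); result: nodes: 0:P, 2:P, 3:P, 4:P, 5:t1, 6:t2, 8:t3, 9:tok, 10:tok, 12:tok edges: (3,6,in); (3,8,in); (4,5,in); (4,8,in); (5,0,out); (6,0,out); (9,2,on); (10,3,on); (12,0,on)
step 2: rule r2; match: 0->6, 1->3, 2->0, 3->10; deleted nodes 10; deleted edges (10,3,on); added nodes 13; added edges (13,0,on); result: nodes: 0:P, 2:P, 3:P, 4:P, 5:t1, 6:t2, 8:t3, 9:tok, 12:tok, 13:tok edges: (3,6,in); (3,8,in); (4,5,in); (4,8,in); (5,0,out); (6,0,out); (9,2,on); (12,0,on); (13,0,on)
final:
nodes: 0:P, 2:P, 3:P, 4:P, 5:t1, 6:t2, 8:t3, 9:tok, 12:tok, 13:tok
edges: (3,6,in); (3,8,in); (4,5,in); (4,8,in); (5,0,out); (6,0,out); (9,2,on); (12,0,on); (13,0,on)


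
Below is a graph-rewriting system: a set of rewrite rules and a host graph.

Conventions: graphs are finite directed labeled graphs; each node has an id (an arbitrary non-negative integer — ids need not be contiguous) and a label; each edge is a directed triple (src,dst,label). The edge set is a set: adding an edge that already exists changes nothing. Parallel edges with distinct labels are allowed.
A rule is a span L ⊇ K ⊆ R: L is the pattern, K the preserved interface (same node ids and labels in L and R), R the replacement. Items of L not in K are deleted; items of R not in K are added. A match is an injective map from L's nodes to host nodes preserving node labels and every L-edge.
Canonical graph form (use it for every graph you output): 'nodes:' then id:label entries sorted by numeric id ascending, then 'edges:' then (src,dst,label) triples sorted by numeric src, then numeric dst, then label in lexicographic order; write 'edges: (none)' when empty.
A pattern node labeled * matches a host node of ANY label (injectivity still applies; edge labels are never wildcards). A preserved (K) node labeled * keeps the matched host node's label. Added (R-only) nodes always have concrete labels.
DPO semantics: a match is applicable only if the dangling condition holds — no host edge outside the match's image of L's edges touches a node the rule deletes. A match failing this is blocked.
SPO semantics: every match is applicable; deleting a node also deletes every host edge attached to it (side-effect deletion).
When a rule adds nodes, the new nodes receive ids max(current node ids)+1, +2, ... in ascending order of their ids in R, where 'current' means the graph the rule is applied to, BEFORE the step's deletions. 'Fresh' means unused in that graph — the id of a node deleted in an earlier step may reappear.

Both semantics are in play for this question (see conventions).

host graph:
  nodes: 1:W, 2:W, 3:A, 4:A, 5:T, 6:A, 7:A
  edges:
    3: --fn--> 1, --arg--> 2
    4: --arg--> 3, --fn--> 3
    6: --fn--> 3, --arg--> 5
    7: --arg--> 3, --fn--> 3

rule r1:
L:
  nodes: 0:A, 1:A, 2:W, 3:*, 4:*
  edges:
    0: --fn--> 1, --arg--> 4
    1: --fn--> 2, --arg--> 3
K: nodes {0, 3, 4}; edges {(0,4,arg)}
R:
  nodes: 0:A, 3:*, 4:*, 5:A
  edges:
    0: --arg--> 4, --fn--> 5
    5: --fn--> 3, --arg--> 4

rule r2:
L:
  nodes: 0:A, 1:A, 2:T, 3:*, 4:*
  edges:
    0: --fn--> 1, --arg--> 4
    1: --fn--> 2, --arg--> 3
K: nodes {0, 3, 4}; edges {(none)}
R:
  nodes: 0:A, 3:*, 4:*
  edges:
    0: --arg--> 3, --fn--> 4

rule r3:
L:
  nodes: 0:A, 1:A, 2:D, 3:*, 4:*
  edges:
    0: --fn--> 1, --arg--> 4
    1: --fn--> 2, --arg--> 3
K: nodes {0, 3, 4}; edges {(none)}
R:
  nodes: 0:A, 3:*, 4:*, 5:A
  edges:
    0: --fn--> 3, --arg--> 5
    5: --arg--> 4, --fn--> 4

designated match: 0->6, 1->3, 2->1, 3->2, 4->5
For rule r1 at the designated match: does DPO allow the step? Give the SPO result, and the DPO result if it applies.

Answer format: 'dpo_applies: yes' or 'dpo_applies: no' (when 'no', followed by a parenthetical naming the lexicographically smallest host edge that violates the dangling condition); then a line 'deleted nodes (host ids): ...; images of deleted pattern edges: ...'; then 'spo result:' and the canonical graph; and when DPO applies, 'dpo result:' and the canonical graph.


dpo_applies: no
(the rule deletes node 3, which keeps host edge (4,3,arg) outside the match image — the dangling condition fails, DPO blocks; SPO proceeds and side-deletes such edges)
deleted nodes (host ids): 1, 3; images of deleted pattern edges: (3,1,fn); (3,2,arg); (6,3,fn)
spo result:
nodes: 2:W, 4:A, 5:T, 6:A, 7:A, 8:A
edges: (6,5,arg); (6,8,fn); (8,2,fn); (8,5,arg)


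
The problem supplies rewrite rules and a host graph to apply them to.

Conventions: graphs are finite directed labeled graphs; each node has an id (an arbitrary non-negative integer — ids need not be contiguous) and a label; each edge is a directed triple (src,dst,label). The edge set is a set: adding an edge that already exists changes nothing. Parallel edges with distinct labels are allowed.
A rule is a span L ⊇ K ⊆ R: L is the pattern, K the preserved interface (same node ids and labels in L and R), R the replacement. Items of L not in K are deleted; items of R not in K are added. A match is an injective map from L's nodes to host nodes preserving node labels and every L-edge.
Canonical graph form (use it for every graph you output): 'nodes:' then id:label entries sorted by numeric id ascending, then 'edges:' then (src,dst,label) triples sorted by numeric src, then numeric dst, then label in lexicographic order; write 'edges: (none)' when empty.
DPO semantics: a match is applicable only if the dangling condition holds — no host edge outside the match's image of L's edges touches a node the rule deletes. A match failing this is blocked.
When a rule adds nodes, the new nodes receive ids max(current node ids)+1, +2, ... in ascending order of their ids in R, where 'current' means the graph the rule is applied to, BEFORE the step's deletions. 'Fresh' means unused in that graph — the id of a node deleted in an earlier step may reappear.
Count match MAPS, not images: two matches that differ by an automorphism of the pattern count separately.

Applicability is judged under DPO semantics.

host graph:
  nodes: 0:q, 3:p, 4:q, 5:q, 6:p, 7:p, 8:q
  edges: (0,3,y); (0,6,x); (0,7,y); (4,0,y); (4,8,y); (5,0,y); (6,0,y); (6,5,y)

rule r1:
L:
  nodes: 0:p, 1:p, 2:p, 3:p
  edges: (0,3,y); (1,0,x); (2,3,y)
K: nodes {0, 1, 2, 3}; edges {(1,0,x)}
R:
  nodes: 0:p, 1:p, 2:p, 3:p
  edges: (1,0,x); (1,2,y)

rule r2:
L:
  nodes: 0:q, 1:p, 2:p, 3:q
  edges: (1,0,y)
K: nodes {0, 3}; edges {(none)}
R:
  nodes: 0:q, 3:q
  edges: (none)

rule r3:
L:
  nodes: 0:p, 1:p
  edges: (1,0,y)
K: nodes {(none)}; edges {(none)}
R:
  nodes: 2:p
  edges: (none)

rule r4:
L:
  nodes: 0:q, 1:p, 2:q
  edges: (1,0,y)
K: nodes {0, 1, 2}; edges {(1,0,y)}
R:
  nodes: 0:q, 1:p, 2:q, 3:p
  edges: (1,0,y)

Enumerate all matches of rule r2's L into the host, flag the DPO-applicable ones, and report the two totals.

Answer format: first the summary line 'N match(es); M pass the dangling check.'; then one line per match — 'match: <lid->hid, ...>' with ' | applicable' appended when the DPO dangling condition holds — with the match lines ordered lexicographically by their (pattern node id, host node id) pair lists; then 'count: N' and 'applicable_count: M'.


12 match(es); 0 pass the dangling check.
match: 0->0, 1->6, 2->3, 3->4
match: 0->0, 1->6, 2->3, 3->5
match: 0->0, 1->6, 2->3, 3->8
match: 0->0, 1->6, 2->7, 3->4
match: 0->0, 1->6, 2->7, 3->5
match: 0->0, 1->6, 2->7, 3->8
match: 0->5, 1->6, 2->3, 3->0
match: 0->5, 1->6, 2->3, 3->4
match: 0->5, 1->6, 2->3, 3->8
match: 0->5, 1->6, 2->7, 3->0
match: 0->5, 1->6, 2->7, 3->4
match: 0->5, 1->6, 2->7, 3->8
count: 12
applicable_count: 0


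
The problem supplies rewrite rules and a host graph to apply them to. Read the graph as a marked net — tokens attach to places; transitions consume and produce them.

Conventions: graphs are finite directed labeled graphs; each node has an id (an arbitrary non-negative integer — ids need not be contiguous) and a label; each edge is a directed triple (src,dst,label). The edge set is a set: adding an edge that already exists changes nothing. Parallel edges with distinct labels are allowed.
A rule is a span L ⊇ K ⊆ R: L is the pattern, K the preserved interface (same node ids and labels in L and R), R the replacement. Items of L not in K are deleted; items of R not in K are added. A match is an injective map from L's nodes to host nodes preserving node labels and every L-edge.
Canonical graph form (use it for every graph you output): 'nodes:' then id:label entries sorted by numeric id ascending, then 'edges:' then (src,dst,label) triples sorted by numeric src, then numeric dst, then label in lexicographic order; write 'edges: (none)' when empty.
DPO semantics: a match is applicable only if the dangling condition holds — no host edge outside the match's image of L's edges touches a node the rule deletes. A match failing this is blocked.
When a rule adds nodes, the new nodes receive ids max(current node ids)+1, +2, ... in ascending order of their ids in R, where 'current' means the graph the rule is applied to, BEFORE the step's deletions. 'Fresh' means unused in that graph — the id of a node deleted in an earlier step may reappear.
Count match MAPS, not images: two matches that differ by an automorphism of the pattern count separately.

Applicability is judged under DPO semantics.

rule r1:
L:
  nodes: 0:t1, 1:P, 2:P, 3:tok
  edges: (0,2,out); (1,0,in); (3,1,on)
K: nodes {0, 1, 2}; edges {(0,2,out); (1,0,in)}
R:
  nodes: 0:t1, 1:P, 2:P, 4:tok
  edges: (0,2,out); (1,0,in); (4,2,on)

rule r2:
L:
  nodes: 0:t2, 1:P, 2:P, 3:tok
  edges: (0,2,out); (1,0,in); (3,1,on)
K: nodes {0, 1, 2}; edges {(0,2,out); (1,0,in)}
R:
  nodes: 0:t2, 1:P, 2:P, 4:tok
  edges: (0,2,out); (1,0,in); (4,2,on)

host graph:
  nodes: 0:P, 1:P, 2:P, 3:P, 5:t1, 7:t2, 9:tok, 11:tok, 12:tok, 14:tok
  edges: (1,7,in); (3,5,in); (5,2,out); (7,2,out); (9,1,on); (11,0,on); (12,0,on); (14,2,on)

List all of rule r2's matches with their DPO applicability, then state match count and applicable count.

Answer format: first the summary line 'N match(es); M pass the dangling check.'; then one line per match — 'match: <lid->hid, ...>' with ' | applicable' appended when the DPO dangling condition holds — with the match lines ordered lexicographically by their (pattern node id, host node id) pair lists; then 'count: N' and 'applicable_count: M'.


1 match(es); 1 pass the dangling check.
match: 0->7, 1->1, 2->2, 3->9 | applicable
count: 1
applicable_count: 1


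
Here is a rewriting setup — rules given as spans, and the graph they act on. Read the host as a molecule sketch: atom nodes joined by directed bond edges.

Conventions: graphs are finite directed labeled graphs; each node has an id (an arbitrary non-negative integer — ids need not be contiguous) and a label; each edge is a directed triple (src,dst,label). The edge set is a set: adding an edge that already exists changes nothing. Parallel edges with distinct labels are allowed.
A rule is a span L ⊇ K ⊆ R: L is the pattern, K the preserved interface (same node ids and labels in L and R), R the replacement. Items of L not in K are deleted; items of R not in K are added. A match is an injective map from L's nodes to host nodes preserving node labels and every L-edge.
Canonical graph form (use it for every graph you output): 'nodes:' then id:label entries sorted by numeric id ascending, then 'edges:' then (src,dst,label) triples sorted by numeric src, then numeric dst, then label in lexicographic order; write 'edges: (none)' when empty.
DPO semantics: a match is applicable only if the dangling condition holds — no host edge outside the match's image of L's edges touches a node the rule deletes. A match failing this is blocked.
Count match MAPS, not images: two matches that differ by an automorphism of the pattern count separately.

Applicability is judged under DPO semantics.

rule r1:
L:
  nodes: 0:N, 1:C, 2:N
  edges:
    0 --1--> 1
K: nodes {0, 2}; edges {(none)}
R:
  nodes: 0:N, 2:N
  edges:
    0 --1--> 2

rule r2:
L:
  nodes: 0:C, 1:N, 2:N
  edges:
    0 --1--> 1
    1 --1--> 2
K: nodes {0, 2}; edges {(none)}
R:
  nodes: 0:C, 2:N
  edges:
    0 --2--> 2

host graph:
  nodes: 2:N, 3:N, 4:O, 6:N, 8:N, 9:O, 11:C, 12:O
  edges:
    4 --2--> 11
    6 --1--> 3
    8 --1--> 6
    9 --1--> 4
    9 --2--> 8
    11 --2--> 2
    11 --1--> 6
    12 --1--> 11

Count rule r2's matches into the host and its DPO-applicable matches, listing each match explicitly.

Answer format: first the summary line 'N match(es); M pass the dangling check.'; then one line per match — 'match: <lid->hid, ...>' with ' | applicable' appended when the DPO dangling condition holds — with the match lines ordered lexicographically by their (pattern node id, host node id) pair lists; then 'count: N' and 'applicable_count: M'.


1 match(es); 0 pass the dangling check.
match: 0->11, 1->6, 2->3
count: 1
applicable_count: 0


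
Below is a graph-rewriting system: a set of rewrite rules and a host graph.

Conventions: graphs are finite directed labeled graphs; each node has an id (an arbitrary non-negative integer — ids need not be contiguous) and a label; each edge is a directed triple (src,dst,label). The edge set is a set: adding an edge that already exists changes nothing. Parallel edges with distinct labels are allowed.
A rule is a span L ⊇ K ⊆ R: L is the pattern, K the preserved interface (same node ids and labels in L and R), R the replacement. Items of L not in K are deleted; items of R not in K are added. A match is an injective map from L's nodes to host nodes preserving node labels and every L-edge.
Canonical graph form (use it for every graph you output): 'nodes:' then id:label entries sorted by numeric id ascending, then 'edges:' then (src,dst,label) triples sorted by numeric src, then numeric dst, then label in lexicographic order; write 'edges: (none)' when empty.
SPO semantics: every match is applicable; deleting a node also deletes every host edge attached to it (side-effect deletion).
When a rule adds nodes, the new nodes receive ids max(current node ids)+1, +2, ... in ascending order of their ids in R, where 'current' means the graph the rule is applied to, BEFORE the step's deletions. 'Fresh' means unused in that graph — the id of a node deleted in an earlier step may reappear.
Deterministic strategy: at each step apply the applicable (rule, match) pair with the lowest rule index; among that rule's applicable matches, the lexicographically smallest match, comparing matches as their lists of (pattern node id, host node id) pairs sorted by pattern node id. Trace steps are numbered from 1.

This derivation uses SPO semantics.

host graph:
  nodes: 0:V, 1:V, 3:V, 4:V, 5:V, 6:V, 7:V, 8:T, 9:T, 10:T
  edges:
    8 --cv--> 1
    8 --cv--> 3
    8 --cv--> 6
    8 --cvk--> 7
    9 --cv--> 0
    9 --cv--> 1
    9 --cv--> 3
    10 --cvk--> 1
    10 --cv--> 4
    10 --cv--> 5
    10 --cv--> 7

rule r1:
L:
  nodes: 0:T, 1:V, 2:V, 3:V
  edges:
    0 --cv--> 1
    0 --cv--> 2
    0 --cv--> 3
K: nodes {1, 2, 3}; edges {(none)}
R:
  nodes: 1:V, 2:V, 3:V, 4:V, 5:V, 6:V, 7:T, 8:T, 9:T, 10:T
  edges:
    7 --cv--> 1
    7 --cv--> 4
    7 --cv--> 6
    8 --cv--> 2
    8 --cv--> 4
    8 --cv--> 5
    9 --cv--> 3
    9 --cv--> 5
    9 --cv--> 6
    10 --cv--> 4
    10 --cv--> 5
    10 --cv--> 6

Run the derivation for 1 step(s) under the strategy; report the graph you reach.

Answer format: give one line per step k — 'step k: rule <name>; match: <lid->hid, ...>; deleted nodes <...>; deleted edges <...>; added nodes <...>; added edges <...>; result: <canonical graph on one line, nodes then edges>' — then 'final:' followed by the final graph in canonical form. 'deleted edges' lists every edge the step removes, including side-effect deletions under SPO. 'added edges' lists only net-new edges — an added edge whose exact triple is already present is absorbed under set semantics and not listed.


step 1: rule r1; match: 0->8, 1->1, 2->3, 3->6; deleted nodes 8; deleted edges (8,1,cv); (8,3,cv); (8,6,cv); (8,7,cvk); added nodes 11, 12, 13, 14, 15, 16, 17; added edges (14,1,cv); (14,11,cv); (14,13,cv); (15,3,cv); (15,11,cv); (15,12,cv); (16,6,cv); (16,12,cv); (16,13,cv); (17,11,cv); (17,12,cv); (17,13,cv); result: nodes: 0:V, 1:V, 3:V, 4:V, 5:V, 6:V, 7:V, 9:T, 10:T, 11:V, 12:V, 13:V, 14:T, 15:T, 16:T, 17:T edges: (9,0,cv); (9,1,cv); (9,3,cv); (10,1,cvk); (10,4,cv); (10,5,cv); (10,7,cv); (14,1,cv); (14,11,cv); (14,13,cv); (15,3,cv); (15,11,cv); (15,12,cv); (16,6,cv); (16,12,cv); (16,13,cv); (17,11,cv); (17,12,cv); (17,13,cv)
final:
nodes: 0:V, 1:V, 3:V, 4:V, 5:V, 6:V, 7:V, 9:T, 10:T, 11:V, 12:V, 13:V, 14:T, 15:T, 16:T, 17:T
edges: (9,0,cv); (9,1,cv); (9,3,cv); (10,1,cvk); (10,4,cv); (10,5,cv); (10,7,cv); (14,1,cv); (14,11,cv); (14,13,cv); (15,3,cv); (15,11,cv); (15,12,cv); (16,6,cv); (16,12,cv); (16,13,cv); (17,11,cv); (17,12,cv); (17,13,cv)


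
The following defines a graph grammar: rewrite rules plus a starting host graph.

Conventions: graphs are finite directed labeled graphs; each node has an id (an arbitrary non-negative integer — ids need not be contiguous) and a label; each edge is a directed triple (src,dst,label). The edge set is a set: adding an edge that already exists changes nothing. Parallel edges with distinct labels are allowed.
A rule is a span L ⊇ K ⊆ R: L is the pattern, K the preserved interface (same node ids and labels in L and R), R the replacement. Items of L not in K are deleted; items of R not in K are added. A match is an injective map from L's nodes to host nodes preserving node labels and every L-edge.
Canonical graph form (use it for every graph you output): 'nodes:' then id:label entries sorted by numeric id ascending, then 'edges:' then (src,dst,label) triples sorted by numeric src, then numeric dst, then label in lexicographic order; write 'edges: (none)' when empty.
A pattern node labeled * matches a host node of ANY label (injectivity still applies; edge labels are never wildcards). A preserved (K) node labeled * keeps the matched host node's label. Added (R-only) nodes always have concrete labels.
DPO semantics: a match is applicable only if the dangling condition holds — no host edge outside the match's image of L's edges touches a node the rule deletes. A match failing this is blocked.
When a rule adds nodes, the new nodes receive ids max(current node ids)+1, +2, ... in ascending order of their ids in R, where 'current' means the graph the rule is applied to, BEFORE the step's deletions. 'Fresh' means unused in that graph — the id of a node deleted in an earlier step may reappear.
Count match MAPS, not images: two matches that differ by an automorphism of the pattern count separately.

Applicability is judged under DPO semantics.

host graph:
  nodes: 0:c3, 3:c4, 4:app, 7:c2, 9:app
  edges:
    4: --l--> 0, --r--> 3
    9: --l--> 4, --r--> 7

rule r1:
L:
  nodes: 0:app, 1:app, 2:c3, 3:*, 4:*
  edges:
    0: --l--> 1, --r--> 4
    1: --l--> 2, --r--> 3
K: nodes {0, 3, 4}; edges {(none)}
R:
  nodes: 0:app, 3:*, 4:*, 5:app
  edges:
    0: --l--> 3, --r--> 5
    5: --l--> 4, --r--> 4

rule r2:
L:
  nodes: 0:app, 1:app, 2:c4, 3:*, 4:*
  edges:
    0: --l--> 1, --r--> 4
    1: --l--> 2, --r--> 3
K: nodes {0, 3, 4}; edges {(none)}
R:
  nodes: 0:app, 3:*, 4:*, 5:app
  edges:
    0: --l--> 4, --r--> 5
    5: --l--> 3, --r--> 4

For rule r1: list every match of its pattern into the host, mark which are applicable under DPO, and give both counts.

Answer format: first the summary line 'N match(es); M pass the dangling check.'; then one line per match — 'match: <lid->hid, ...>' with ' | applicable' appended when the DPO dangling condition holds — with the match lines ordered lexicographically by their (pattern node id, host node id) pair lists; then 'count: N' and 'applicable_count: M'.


1 match(es); 1 pass the dangling check.
match: 0->9, 1->4, 2->0, 3->3, 4->7 | applicable
count: 1
applicable_count: 1
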